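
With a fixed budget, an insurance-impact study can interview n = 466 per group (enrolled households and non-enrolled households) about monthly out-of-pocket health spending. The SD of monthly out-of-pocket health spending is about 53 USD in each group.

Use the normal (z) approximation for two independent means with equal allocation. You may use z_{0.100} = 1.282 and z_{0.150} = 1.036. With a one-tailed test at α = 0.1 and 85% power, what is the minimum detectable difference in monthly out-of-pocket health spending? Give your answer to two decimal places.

δ = (z_α + z_β) · √((σ₁²+σ₂²)/n)
  = (1.282 + 1.036) · √(5618/466)
  = 2.318 · √12.0558
  = 2.318 · 3.4721
  = 8.0484

Minimum detectable difference ≈ 8.05 USD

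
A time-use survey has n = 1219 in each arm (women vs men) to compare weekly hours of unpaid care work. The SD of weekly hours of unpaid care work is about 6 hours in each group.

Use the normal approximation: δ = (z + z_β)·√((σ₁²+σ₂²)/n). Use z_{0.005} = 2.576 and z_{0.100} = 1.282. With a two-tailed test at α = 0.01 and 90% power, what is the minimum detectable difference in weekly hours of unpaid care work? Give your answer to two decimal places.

Minimum detectable difference ≈ 0.94 hours

δ = (z_{α/2} + z_β) · √((σ₁²+σ₂²)/n)
  = (2.576 + 1.282) · √(72/1219)
  = 3.858 · √0.05906
  = 3.858 · 0.2430
  = 0.9376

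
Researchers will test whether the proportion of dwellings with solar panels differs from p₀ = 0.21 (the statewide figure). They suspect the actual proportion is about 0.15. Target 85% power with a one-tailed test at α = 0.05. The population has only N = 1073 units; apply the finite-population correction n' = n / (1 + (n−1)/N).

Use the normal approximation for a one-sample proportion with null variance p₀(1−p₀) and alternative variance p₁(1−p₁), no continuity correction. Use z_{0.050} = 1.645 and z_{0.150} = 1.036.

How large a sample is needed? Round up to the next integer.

n = [z_α·√(p₀q₀) + z_β·√(p₁q₁)]² / (p₁ − p₀)²
  = [1.645·√(0.21·0.79) + 1.036·√(0.15·0.85)]² / (-0.06)²
  = [1.645·0.4073 + 1.036·0.3571]² / 0.0036
  = [1.0399]² / 0.0036
  = 300.41
Finite-population correction (N = 1073): 300.41 / (1 + (300.41 − 1)/1073) = 234.87.
Round up → n = 235.

n = 235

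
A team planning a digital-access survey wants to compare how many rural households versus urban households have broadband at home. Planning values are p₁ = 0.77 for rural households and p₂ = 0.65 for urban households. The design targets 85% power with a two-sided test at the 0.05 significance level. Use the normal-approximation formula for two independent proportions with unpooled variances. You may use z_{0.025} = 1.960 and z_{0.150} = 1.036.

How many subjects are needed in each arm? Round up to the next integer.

n = 253 per group

n = (z_{α/2} + z_β)² · [p₁(1−p₁) + p₂(1−p₂)] / (p₁ − p₂)²
  = (1.960 + 1.036)² · (0.77·0.23 + 0.65·0.35) / (0.12)²
  = (2.996)² · (0.1771 + 0.2275) / 0.0144
  = 8.9760 · 0.4046 / 0.0144
  = 252.20
Round up → n = 253 per group.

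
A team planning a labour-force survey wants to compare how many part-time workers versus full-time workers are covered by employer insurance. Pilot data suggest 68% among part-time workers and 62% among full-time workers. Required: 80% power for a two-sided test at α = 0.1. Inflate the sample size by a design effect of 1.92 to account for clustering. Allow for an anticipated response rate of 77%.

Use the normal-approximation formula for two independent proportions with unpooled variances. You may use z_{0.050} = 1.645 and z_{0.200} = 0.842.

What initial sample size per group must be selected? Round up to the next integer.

n = 1942 per group

n = (z_{α/2} + z_β)² · [p₁(1−p₁) + p₂(1−p₂)] / (p₁ − p₂)²
  = (1.645 + 0.842)² · (0.68·0.32 + 0.62·0.38) / (0.06)²
  = (2.487)² · (0.2176 + 0.2356) / 0.0036
  = 6.1852 · 0.4532 / 0.0036
  = 778.64
Design effect: 1.92 × 778.64 = 1495.00.
Adjust for 77% response: 1495.00 / 0.77 = 1941.55.
Round up → n = 1942 per group.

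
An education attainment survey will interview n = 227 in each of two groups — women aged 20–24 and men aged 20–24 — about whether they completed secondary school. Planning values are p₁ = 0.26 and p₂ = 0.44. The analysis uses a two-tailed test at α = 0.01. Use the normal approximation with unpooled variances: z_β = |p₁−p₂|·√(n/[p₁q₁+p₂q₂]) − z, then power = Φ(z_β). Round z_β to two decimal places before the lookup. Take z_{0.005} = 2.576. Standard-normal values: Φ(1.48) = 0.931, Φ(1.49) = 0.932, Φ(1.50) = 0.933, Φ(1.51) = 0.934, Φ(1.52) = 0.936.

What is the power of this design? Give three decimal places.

Power ≈ 0.936

z_β = |p₁−p₂|·√(n/[p₁q₁+p₂q₂]) − z_{α/2}
    = 0.18 · √(227/0.4388) − 2.576
    = 0.18 · 22.7447 − 2.576
    = 4.0940 − 2.576 = 1.5180 → 1.52
Power = Φ(1.52) = 0.936.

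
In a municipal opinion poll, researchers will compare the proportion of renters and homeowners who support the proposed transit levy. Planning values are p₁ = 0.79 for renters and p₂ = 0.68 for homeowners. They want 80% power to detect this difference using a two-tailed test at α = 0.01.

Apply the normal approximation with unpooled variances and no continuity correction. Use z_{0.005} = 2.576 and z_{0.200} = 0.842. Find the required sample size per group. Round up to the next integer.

n = 371 per group

n = (z_{α/2} + z_β)² · [p₁(1−p₁) + p₂(1−p₂)] / (p₁ − p₂)²
  = (2.576 + 0.842)² · (0.79·0.21 + 0.68·0.32) / (0.11)²
  = (3.418)² · (0.1659 + 0.2176) / 0.0121
  = 11.6827 · 0.3835 / 0.0121
  = 370.27
Round up → n = 371 per group.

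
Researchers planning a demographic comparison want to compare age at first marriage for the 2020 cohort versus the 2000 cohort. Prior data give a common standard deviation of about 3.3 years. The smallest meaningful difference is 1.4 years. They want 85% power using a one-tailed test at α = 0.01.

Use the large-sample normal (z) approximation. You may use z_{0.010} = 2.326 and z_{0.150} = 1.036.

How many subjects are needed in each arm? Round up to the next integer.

n = (z_α + z_β)² · (σ₁² + σ₂²) / δ²
  = (2.326 + 1.036)² · (2·3.3² = 21.78) / 1.4²
  = 11.3030 · 21.78 / 1.96
  = 125.60
Round up → n = 126 per group.

n = 126 per group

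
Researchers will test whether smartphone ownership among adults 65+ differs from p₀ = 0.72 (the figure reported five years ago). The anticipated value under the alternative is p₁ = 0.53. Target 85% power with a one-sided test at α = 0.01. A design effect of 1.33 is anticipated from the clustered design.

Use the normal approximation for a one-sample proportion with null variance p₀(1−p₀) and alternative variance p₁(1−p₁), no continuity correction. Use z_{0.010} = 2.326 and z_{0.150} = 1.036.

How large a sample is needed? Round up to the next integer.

n = 90

n = [z_α·√(p₀q₀) + z_β·√(p₁q₁)]² / (p₁ − p₀)²
  = [2.326·√(0.72·0.28) + 1.036·√(0.53·0.47)]² / (-0.19)²
  = [2.326·0.4490 + 1.036·0.4991]² / 0.0361
  = [1.5614]² / 0.0361
  = 67.54
Design effect: 1.33 × 67.54 = 89.82.
Round up → n = 90.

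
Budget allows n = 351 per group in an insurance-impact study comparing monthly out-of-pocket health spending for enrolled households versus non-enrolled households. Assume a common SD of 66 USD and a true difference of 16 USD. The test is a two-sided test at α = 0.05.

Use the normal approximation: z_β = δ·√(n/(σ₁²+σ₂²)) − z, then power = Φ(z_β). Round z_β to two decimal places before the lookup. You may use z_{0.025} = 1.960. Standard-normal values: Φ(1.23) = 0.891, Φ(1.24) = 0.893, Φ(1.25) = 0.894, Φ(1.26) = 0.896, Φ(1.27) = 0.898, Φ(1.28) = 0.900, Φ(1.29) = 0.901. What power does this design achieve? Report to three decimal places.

Power ≈ 0.894

z_β = δ·√(n/(σ₁²+σ₂²)) − z_{α/2}
    = 16 · √(351/8712) − 1.960
    = 16 · 0.20072 − 1.960
    = 3.2115 − 1.960 = 1.2515 → 1.25
Power = Φ(1.25) = 0.894.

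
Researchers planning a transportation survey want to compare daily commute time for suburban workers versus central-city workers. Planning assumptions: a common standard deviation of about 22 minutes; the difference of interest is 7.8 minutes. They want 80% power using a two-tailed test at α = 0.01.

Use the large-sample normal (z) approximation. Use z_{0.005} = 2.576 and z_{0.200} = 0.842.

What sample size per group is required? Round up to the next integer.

n = (z_{α/2} + z_β)² · (σ₁² + σ₂²) / δ²
  = (2.576 + 0.842)² · (2·22² = 968) / 7.8²
  = 11.6827 · 968 / 60.84
  = 185.88
Round up → n = 186 per group.

n = 186 per group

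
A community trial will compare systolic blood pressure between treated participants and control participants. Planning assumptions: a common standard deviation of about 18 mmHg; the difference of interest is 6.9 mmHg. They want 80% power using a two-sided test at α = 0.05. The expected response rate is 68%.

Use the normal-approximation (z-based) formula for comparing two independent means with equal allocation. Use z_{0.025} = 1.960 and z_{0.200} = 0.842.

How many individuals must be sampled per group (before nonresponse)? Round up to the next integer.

n = (z_{α/2} + z_β)² · (σ₁² + σ₂²) / δ²
  = (1.960 + 0.842)² · (2·18² = 648) / 6.9²
  = 7.8512 · 648 / 47.61
  = 106.86
Adjust for 68% response: 106.86 / 0.68 = 157.15.
Round up → n = 158 per group.

n = 158 per group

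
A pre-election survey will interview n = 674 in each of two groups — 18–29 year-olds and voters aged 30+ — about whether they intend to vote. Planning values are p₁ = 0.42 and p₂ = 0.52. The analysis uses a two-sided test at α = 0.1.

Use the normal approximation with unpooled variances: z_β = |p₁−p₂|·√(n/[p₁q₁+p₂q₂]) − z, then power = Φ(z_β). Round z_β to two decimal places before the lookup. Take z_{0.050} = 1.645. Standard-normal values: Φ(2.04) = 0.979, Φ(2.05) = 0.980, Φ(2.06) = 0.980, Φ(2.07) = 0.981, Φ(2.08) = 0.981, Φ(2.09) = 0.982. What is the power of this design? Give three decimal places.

Power ≈ 0.980

z_β = |p₁−p₂|·√(n/[p₁q₁+p₂q₂]) − z_{α/2}
    = 0.10 · √(674/0.4932) − 1.645
    = 0.10 · 36.9674 − 1.645
    = 3.6967 − 1.645 = 2.0517 → 2.05
Power = Φ(2.05) = 0.980.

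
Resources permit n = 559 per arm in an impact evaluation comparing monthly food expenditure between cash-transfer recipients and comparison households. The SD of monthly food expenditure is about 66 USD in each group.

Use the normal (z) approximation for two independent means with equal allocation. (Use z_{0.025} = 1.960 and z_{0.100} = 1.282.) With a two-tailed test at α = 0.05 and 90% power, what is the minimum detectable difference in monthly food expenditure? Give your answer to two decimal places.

δ = (z_{α/2} + z_β) · √((σ₁²+σ₂²)/n)
  = (1.960 + 1.282) · √(8712/559)
  = 3.242 · √15.585
  = 3.242 · 3.9478
  = 12.7987

Minimum detectable difference ≈ 12.80 USD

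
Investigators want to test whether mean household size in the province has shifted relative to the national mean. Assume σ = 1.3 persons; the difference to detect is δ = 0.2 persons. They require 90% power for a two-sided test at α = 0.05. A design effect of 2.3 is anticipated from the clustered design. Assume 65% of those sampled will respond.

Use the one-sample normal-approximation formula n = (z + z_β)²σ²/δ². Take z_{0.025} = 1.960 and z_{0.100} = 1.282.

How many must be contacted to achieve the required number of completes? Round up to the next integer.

n = 1572

n = (z_{α/2} + z_β)² · σ² / δ²
  = (1.960 + 1.282)² · 1.3² / 0.2²
  = 10.5106 · 1.69 / 0.04
  = 444.07
Design effect: 2.3 × 444.07 = 1021.36.
Adjust for 65% response: 1021.36 / 0.65 = 1571.33.
Round up → n = 1572.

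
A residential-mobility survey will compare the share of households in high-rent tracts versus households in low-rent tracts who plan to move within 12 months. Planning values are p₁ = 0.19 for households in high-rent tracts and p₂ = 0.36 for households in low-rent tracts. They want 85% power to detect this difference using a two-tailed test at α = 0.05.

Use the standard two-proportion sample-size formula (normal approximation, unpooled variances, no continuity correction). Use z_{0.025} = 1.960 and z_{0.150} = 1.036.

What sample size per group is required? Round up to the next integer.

n = (z_{α/2} + z_β)² · [p₁(1−p₁) + p₂(1−p₂)] / (p₁ − p₂)²
  = (1.960 + 1.036)² · (0.19·0.81 + 0.36·0.64) / (-0.17)²
  = (2.996)² · (0.1539 + 0.2304) / 0.0289
  = 8.9760 · 0.3843 / 0.0289
  = 119.36
Round up → n = 120 per group.

n = 120 per group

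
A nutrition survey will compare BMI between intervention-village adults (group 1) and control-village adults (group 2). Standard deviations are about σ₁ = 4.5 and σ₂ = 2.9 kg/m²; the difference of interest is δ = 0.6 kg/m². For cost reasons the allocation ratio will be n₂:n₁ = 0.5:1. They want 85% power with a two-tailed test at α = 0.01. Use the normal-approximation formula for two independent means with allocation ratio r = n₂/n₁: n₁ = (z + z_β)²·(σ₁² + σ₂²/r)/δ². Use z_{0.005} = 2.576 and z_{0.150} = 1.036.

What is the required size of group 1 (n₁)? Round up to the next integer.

n₁ = 1344

n₁ = (z_{α/2} + z_β)² · (σ₁² + σ₂²/r) / δ²
   = (2.576 + 1.036)² · (4.5² + 2.9²/0.5) / 0.6²
   = 13.0465 · (20.25 + 16.82) / 0.36
   = 13.0465 · 37.07 / 0.36
   = 1343.43
Round up → n₁ = 1344; n₂ = r·n₁ = 0.5 × 1344 = 672.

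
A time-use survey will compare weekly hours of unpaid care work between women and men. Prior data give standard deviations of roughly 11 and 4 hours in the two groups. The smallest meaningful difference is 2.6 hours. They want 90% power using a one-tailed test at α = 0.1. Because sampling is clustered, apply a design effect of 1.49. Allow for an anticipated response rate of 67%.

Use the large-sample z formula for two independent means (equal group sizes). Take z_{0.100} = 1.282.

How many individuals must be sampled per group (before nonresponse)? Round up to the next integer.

n = 297 per group

n = (z_α + z_β)² · (σ₁² + σ₂²) / δ²
  = (1.282 + 1.282)² · (11² + 4² = 137) / 2.6²
  = 6.5741 · 137 / 6.76
  = 133.23
Design effect: 1.49 × 133.23 = 198.52.
Adjust for 67% response: 198.52 / 0.67 = 296.29.
Round up → n = 297 per group.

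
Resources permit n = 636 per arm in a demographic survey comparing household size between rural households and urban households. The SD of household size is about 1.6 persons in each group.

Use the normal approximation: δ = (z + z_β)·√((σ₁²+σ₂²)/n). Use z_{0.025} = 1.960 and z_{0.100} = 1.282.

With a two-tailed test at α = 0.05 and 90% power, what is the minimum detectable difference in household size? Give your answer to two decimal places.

Minimum detectable difference ≈ 0.29 persons

δ = (z_{α/2} + z_β) · √((σ₁²+σ₂²)/n)
  = (1.960 + 1.282) · √(5.12/636)
  = 3.242 · √0.00805
  = 3.242 · 0.0897
  = 0.2909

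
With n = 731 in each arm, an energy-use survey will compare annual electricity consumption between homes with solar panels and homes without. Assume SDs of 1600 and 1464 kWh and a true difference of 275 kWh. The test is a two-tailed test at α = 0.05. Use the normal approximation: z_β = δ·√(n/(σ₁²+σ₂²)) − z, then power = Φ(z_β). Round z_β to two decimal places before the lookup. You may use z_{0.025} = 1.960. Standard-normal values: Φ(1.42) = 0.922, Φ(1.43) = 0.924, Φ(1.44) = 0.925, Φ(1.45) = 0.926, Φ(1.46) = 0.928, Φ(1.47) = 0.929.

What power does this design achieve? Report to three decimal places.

z_β = δ·√(n/(σ₁²+σ₂²)) − z_{α/2}
    = 275 · √(731/4703296) − 1.960
    = 275 · 0.01247 − 1.960
    = 3.4284 − 1.960 = 1.4684 → 1.47
Power = Φ(1.47) = 0.929.

Power ≈ 0.929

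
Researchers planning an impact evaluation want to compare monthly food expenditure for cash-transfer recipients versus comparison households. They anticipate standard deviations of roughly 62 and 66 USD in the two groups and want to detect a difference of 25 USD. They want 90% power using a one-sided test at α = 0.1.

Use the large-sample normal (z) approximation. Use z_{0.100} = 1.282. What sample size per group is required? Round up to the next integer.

n = 87 per group

n = (z_α + z_β)² · (σ₁² + σ₂²) / δ²
  = (1.282 + 1.282)² · (62² + 66² = 8200) / 25²
  = 6.5741 · 8200 / 625
  = 86.25
Round up → n = 87 per group.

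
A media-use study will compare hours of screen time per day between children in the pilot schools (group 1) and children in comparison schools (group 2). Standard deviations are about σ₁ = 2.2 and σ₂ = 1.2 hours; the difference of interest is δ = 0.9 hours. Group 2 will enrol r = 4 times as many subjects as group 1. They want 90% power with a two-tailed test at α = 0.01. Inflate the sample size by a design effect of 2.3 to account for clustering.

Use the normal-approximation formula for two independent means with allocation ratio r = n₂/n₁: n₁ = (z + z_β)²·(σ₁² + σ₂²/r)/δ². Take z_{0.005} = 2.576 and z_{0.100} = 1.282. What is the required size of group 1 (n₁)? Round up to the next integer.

n₁ = (z_{α/2} + z_β)² · (σ₁² + σ₂²/r) / δ²
   = (2.576 + 1.282)² · (2.2² + 1.2²/4) / 0.9²
   = 14.8842 · (4.84 + 0.36) / 0.81
   = 14.8842 · 5.2 / 0.81
   = 95.55
Design effect: 2.3 × 95.55 = 219.77.
Round up → n₁ = 220; n₂ = r·n₁ = 4 × 220 = 880.

n₁ = 220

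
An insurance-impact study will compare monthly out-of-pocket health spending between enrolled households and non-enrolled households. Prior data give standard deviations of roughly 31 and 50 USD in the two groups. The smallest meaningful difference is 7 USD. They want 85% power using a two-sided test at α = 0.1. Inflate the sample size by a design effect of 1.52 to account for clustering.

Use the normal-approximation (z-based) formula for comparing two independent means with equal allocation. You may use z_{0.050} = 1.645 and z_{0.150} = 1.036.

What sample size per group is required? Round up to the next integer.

n = (z_{α/2} + z_β)² · (σ₁² + σ₂²) / δ²
  = (1.645 + 1.036)² · (31² + 50² = 3461) / 7²
  = 7.1878 · 3461 / 49
  = 507.69
Design effect: 1.52 × 507.69 = 771.69.
Round up → n = 772 per group.

n = 772 per group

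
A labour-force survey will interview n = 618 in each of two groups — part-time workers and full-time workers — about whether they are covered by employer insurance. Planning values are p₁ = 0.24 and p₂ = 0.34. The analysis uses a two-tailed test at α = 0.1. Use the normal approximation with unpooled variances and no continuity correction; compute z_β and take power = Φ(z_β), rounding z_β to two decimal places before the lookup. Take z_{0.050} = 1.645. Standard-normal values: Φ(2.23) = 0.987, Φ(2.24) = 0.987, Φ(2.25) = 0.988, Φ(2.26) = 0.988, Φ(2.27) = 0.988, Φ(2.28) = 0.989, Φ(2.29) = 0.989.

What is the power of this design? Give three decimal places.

z_β = |p₁−p₂|·√(n/[p₁q₁+p₂q₂]) − z_{α/2}
    = 0.10 · √(618/0.4068) − 1.645
    = 0.10 · 38.9766 − 1.645
    = 3.8977 − 1.645 = 2.2527 → 2.25
Power = Φ(2.25) = 0.988.

Power ≈ 0.988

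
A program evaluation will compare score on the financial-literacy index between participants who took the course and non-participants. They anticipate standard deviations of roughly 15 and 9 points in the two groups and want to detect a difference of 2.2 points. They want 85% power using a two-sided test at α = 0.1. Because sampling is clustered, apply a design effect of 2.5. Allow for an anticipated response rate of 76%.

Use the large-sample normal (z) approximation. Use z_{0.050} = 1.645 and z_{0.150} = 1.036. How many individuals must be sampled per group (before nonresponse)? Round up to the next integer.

n = (z_{α/2} + z_β)² · (σ₁² + σ₂²) / δ²
  = (1.645 + 1.036)² · (15² + 9² = 306) / 2.2²
  = 7.1878 · 306 / 4.84
  = 454.43
Design effect: 2.5 × 454.43 = 1136.08.
Adjust for 76% response: 1136.08 / 0.76 = 1494.84.
Round up → n = 1495 per group.

n = 1495 per group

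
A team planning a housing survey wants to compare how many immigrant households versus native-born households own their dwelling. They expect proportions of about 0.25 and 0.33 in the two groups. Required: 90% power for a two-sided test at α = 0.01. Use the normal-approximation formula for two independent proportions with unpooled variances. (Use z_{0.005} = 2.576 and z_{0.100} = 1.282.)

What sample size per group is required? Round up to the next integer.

n = (z_{α/2} + z_β)² · [p₁(1−p₁) + p₂(1−p₂)] / (p₁ − p₂)²
  = (2.576 + 1.282)² · (0.25·0.75 + 0.33·0.67) / (-0.08)²
  = (3.858)² · (0.1875 + 0.2211) / 0.0064
  = 14.8842 · 0.4086 / 0.0064
  = 950.26
Round up → n = 951 per group.

n = 951 per group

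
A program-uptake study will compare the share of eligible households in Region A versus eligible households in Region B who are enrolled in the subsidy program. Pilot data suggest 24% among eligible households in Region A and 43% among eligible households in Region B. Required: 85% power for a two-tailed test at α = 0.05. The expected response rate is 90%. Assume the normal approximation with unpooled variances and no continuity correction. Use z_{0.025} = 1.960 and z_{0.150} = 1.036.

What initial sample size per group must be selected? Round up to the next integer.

n = (z_{α/2} + z_β)² · [p₁(1−p₁) + p₂(1−p₂)] / (p₁ − p₂)²
  = (1.960 + 1.036)² · (0.24·0.76 + 0.43·0.57) / (-0.19)²
  = (2.996)² · (0.1824 + 0.2451) / 0.0361
  = 8.9760 · 0.4275 / 0.0361
  = 106.29
Adjust for 90% response: 106.29 / 0.90 = 118.11.
Round up → n = 119 per group.

n = 119 per group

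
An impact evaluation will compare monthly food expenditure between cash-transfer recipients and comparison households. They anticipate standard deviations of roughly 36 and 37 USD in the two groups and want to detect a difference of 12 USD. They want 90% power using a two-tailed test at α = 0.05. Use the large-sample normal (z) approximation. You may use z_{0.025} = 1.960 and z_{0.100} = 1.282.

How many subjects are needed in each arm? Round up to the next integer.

n = (z_{α/2} + z_β)² · (σ₁² + σ₂²) / δ²
  = (1.960 + 1.282)² · (36² + 37² = 2665) / 12²
  = 10.5106 · 2665 / 144
  = 194.52
Round up → n = 195 per group.

n = 195 per group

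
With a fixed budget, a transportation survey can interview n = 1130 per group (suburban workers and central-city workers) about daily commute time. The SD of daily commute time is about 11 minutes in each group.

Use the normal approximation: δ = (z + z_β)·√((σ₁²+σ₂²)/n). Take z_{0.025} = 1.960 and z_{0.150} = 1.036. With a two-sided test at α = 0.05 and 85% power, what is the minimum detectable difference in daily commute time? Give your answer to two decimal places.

Minimum detectable difference ≈ 1.39 minutes

δ = (z_{α/2} + z_β) · √((σ₁²+σ₂²)/n)
  = (1.960 + 1.036) · √(242/1130)
  = 2.996 · √0.21416
  = 2.996 · 0.4628
  = 1.3865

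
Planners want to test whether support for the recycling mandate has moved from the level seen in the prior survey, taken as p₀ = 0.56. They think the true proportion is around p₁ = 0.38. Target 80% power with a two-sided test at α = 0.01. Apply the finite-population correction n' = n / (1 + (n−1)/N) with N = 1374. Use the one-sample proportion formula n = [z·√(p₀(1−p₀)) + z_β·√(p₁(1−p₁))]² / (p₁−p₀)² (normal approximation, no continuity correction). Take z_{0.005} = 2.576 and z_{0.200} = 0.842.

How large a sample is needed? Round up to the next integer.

n = [z_{α/2}·√(p₀q₀) + z_β·√(p₁q₁)]² / (p₁ − p₀)²
  = [2.576·√(0.56·0.44) + 0.842·√(0.38·0.62)]² / (-0.18)²
  = [2.576·0.4964 + 0.842·0.4854]² / 0.0324
  = [1.6874]² / 0.0324
  = 87.88
Finite-population correction (N = 1374): 87.88 / (1 + (87.88 − 1)/1374) = 82.65.
Round up → n = 83.

n = 83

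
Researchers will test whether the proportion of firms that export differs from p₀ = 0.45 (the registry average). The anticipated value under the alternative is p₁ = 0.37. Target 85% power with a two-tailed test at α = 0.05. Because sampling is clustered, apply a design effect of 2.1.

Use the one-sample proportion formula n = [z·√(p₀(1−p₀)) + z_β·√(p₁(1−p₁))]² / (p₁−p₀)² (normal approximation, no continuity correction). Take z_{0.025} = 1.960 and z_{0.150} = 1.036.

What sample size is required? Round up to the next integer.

n = 715

n = [z_{α/2}·√(p₀q₀) + z_β·√(p₁q₁)]² / (p₁ − p₀)²
  = [1.960·√(0.45·0.55) + 1.036·√(0.37·0.63)]² / (-0.08)²
  = [1.960·0.4975 + 1.036·0.4828]² / 0.0064
  = [1.4753]² / 0.0064
  = 340.07
Design effect: 2.1 × 340.07 = 714.14.
Round up → n = 715.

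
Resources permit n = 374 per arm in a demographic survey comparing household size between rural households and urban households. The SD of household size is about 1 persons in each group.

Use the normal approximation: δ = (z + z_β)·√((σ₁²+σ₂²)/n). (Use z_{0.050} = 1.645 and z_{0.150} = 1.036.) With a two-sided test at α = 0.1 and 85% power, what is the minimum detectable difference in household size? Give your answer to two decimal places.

Minimum detectable difference ≈ 0.20 persons

δ = (z_{α/2} + z_β) · √((σ₁²+σ₂²)/n)
  = (1.645 + 1.036) · √(2/374)
  = 2.681 · √0.00535
  = 2.681 · 0.0731
  = 0.1961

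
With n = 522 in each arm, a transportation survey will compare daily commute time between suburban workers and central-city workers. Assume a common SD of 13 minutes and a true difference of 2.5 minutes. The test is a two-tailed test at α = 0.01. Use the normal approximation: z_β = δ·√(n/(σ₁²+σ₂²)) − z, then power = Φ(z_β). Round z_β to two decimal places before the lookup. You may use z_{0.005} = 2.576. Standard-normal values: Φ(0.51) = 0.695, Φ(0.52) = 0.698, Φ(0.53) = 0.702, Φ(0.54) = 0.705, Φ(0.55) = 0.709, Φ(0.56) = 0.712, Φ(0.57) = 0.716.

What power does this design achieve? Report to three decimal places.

z_β = δ·√(n/(σ₁²+σ₂²)) − z_{α/2}
    = 2.5 · √(522/338) − 2.576
    = 2.5 · 1.24273 − 2.576
    = 3.1068 − 2.576 = 0.5308 → 0.53
Power = Φ(0.53) = 0.702.

Power ≈ 0.702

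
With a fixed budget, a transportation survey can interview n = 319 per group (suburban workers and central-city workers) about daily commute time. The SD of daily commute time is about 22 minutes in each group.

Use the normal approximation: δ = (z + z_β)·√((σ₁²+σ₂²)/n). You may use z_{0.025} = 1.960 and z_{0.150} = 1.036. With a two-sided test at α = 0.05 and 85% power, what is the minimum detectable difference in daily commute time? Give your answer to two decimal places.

δ = (z_{α/2} + z_β) · √((σ₁²+σ₂²)/n)
  = (1.960 + 1.036) · √(968/319)
  = 2.996 · √3.0345
  = 2.996 · 1.7420
  = 5.2190

Minimum detectable difference ≈ 5.22 minutes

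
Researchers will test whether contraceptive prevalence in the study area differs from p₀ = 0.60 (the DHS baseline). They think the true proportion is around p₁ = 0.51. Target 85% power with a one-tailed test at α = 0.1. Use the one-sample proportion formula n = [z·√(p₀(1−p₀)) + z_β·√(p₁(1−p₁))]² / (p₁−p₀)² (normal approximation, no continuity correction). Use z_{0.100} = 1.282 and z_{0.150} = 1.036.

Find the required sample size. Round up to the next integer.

n = [z_α·√(p₀q₀) + z_β·√(p₁q₁)]² / (p₁ − p₀)²
  = [1.282·√(0.60·0.40) + 1.036·√(0.51·0.49)]² / (-0.09)²
  = [1.282·0.4899 + 1.036·0.4999]² / 0.0081
  = [1.1459]² / 0.0081
  = 162.12
Round up → n = 163.

n = 163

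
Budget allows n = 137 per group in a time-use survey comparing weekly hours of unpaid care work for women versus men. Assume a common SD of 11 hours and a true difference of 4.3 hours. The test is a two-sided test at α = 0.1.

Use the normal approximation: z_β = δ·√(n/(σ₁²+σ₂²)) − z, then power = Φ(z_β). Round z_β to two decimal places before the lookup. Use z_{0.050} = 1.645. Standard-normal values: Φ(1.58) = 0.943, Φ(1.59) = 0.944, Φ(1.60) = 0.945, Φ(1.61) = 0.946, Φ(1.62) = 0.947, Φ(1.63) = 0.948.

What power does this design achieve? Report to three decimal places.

Power ≈ 0.944

z_β = δ·√(n/(σ₁²+σ₂²)) − z_{α/2}
    = 4.3 · √(137/242) − 1.645
    = 4.3 · 0.75241 − 1.645
    = 3.2353 − 1.645 = 1.5903 → 1.59
Power = Φ(1.59) = 0.944.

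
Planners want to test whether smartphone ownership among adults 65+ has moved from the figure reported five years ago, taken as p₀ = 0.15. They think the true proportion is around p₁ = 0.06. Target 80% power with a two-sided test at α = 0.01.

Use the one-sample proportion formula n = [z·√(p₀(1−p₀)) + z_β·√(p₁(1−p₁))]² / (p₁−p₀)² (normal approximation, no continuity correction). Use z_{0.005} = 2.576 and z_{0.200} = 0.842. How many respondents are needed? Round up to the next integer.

n = [z_{α/2}·√(p₀q₀) + z_β·√(p₁q₁)]² / (p₁ − p₀)²
  = [2.576·√(0.15·0.85) + 0.842·√(0.06·0.94)]² / (-0.09)²
  = [2.576·0.3571 + 0.842·0.2375]² / 0.0081
  = [1.1198]² / 0.0081
  = 154.80
Round up → n = 155.

n = 155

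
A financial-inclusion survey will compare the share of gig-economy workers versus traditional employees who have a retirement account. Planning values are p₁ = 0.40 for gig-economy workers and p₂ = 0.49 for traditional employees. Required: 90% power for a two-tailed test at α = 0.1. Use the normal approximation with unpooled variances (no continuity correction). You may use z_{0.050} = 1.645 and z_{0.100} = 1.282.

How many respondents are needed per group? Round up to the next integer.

n = 519 per group

n = (z_{α/2} + z_β)² · [p₁(1−p₁) + p₂(1−p₂)] / (p₁ − p₂)²
  = (1.645 + 1.282)² · (0.40·0.60 + 0.49·0.51) / (-0.09)²
  = (2.927)² · (0.2400 + 0.2499) / 0.0081
  = 8.5673 · 0.4899 / 0.0081
  = 518.16
Round up → n = 519 per group.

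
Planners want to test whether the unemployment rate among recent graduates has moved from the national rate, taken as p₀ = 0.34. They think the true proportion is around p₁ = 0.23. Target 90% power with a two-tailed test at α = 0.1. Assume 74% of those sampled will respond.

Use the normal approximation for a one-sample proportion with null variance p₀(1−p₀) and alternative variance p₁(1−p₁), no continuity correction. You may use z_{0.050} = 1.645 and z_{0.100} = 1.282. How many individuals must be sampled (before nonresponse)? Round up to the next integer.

n = 195

n = [z_{α/2}·√(p₀q₀) + z_β·√(p₁q₁)]² / (p₁ − p₀)²
  = [1.645·√(0.34·0.66) + 1.282·√(0.23·0.77)]² / (-0.11)²
  = [1.645·0.4737 + 1.282·0.4208]² / 0.0121
  = [1.3188]² / 0.0121
  = 143.73
Adjust for 74% response: 143.73 / 0.74 = 194.23.
Round up → n = 195.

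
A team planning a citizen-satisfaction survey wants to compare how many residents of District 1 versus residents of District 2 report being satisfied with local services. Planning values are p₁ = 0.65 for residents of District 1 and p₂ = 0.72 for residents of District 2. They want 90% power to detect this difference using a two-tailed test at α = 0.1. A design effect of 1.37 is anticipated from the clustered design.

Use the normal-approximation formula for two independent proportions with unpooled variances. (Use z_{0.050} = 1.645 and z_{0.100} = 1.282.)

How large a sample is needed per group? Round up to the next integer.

n = (z_{α/2} + z_β)² · [p₁(1−p₁) + p₂(1−p₂)] / (p₁ − p₂)²
  = (1.645 + 1.282)² · (0.65·0.35 + 0.72·0.28) / (-0.07)²
  = (2.927)² · (0.2275 + 0.2016) / 0.0049
  = 8.5673 · 0.4291 / 0.0049
  = 750.25
Design effect: 1.37 × 750.25 = 1027.85.
Round up → n = 1028 per group.

n = 1028 per group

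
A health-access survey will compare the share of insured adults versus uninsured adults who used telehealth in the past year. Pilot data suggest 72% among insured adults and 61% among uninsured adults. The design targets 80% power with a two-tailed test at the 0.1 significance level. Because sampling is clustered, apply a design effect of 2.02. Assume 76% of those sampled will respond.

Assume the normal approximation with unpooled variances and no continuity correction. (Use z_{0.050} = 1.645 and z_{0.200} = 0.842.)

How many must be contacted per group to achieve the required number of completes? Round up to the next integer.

n = (z_{α/2} + z_β)² · [p₁(1−p₁) + p₂(1−p₂)] / (p₁ − p₂)²
  = (1.645 + 0.842)² · (0.72·0.28 + 0.61·0.39) / (0.11)²
  = (2.487)² · (0.2016 + 0.2379) / 0.0121
  = 6.1852 · 0.4395 / 0.0121
  = 224.66
Design effect: 2.02 × 224.66 = 453.81.
Adjust for 76% response: 453.81 / 0.76 = 597.12.
Round up → n = 598 per group.

n = 598 per group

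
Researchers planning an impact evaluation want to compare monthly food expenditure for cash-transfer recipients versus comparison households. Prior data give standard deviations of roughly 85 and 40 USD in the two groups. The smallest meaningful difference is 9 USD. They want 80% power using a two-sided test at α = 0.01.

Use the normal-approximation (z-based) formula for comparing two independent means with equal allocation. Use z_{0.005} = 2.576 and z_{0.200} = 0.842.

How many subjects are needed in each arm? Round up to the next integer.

n = 1273 per group

n = (z_{α/2} + z_β)² · (σ₁² + σ₂²) / δ²
  = (2.576 + 0.842)² · (85² + 40² = 8825) / 9²
  = 11.6827 · 8825 / 81
  = 1272.84
Round up → n = 1273 per group.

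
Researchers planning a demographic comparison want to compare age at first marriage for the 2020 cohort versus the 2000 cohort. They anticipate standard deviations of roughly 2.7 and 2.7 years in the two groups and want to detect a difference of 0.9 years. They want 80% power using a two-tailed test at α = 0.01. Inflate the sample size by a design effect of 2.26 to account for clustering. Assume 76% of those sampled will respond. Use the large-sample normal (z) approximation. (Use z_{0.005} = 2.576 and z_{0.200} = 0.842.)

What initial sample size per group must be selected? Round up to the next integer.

n = 626 per group

n = (z_{α/2} + z_β)² · (σ₁² + σ₂²) / δ²
  = (2.576 + 0.842)² · (2.7² + 2.7² = 14.58) / 0.9²
  = 11.6827 · 14.58 / 0.81
  = 210.29
Design effect: 2.26 × 210.29 = 475.25.
Adjust for 76% response: 475.25 / 0.76 = 625.33.
Round up → n = 626 per group.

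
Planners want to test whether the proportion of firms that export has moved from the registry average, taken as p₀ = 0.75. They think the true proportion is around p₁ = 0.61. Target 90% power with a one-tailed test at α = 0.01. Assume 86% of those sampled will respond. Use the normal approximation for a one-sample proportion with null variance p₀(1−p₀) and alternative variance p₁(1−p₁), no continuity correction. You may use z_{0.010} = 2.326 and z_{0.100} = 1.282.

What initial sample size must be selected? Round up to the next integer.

n = [z_α·√(p₀q₀) + z_β·√(p₁q₁)]² / (p₁ − p₀)²
  = [2.326·√(0.75·0.25) + 1.282·√(0.61·0.39)]² / (-0.14)²
  = [2.326·0.4330 + 1.282·0.4877]² / 0.0196
  = [1.6325]² / 0.0196
  = 135.97
Adjust for 86% response: 135.97 / 0.86 = 158.10.
Round up → n = 159.

n = 159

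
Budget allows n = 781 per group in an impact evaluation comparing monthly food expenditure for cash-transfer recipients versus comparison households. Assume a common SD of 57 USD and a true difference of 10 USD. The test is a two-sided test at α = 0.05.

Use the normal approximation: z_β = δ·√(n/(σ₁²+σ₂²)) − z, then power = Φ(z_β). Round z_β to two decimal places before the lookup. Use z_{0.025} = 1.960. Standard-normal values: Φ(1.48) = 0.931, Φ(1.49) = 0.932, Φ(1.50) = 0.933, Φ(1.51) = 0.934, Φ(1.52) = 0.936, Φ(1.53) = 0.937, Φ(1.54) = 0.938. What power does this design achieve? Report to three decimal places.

z_β = δ·√(n/(σ₁²+σ₂²)) − z_{α/2}
    = 10 · √(781/6498) − 1.960
    = 10 · 0.34669 − 1.960
    = 3.4669 − 1.960 = 1.5069 → 1.51
Power = Φ(1.51) = 0.934.

Power ≈ 0.934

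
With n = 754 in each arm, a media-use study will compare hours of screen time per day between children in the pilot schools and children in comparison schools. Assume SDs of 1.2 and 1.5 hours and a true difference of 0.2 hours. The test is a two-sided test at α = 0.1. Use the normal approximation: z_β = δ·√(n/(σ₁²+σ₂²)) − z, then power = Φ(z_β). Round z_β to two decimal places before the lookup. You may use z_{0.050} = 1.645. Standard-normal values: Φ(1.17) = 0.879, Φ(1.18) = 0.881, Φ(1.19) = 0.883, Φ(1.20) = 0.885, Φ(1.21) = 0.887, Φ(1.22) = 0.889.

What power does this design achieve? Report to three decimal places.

Power ≈ 0.887

z_β = δ·√(n/(σ₁²+σ₂²)) − z_{α/2}
    = 0.2 · √(754/3.69) − 1.645
    = 0.2 · 14.29462 − 1.645
    = 2.8589 − 1.645 = 1.2139 → 1.21
Power = Φ(1.21) = 0.887.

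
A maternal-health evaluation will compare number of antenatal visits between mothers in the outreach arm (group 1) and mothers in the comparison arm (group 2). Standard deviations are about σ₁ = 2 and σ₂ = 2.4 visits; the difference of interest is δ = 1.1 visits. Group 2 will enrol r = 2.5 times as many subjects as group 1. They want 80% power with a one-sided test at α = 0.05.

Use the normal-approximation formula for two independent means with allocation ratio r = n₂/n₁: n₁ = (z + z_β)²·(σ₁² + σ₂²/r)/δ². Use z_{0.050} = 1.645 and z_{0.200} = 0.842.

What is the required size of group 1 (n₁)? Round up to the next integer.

n₁ = (z_α + z_β)² · (σ₁² + σ₂²/r) / δ²
   = (1.645 + 0.842)² · (2² + 2.4²/2.5) / 1.1²
   = 6.1852 · (4 + 2.304) / 1.21
   = 6.1852 · 6.304 / 1.21
   = 32.22
Round up → n₁ = 33; n₂ = r·n₁ = 2.5 × 33 = 83.

n₁ = 33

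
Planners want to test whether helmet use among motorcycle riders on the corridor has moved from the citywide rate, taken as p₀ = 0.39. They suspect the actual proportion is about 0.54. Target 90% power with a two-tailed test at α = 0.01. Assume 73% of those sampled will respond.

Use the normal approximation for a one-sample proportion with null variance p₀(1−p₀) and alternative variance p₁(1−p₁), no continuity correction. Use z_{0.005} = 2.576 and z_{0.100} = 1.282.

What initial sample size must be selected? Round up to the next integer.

n = 219

n = [z_{α/2}·√(p₀q₀) + z_β·√(p₁q₁)]² / (p₁ − p₀)²
  = [2.576·√(0.39·0.61) + 1.282·√(0.54·0.46)]² / (0.15)²
  = [2.576·0.4877 + 1.282·0.4984]² / 0.0225
  = [1.8954]² / 0.0225
  = 159.67
Adjust for 73% response: 159.67 / 0.73 = 218.72.
Round up → n = 219.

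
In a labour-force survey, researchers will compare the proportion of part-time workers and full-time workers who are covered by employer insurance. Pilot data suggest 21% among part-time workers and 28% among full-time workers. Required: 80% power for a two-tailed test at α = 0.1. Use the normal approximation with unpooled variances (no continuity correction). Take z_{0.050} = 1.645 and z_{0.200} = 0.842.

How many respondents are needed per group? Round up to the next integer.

n = 464 per group

n = (z_{α/2} + z_β)² · [p₁(1−p₁) + p₂(1−p₂)] / (p₁ − p₂)²
  = (1.645 + 0.842)² · (0.21·0.79 + 0.28·0.72) / (-0.07)²
  = (2.487)² · (0.1659 + 0.2016) / 0.0049
  = 6.1852 · 0.3675 / 0.0049
  = 463.89
Round up → n = 464 per group.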